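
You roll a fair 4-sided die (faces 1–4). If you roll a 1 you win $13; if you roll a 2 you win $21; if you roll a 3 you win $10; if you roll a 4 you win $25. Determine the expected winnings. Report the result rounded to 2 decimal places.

$17.25

E[payout] = (1/4)·10 + (1/4)·13 + (1/4)·21 + (1/4)·25 = 69/4
≈ $17.25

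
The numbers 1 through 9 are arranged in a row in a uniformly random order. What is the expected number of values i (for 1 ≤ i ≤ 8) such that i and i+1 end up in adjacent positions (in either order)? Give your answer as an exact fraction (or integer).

For each i ∈ {1,…,8}, let Xᵢ = 1 if i and i+1 are adjacent. P(Xᵢ=1) = 2·(9−1)!/9! = 2/9.
By linearity, E[ΣXᵢ] = (8)·(2/9) = 16/9.

16/9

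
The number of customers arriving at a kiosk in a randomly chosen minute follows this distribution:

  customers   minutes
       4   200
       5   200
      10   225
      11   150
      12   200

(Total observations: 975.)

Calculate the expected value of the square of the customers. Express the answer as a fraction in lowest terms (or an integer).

Total = 975, so P(customers=4) = 200/975, etc.
E[X²] = (8/39)·16 + (8/39)·25 + (3/13)·100 + (2/13)·121 + (8/39)·144
     = 3106/39

3106/39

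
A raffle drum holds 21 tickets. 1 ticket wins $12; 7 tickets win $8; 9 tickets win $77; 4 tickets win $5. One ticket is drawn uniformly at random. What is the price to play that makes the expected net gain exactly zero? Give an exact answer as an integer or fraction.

E[payout] = (1/21)·12 + (7/21)·8 + (9/21)·77 + (4/21)·5 = 781/21
Fair fee = E[payout] = 781/21

781/21 dollars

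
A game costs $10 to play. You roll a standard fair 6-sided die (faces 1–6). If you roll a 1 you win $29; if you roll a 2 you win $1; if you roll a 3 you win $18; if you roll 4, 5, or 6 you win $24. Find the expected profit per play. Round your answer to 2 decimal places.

E[payout] = (1/6)·1 + (1/6)·18 + (1/2)·24 + (1/6)·29 = 20
Expected profit = 20 − 10 = 10 ≈ $10.00

$10.00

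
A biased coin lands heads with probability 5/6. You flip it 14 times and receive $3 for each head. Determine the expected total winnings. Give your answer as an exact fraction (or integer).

$35

E[#heads] = 14·5/6 = 35/3 (linearity over flips).
E[winnings] = 3·35/3 = 35.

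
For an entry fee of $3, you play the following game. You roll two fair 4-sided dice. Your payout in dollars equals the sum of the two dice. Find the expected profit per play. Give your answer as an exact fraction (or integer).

$2

Distribution of the sum of the two dice: 2 w.p. 1/16, 3 w.p. 1/8, 4 w.p. 3/16, 5 w.p. 1/4, 6 w.p. 3/16, 7 w.p. 1/8, …
E[payout] = (1/16)·2 + (1/8)·3 + (3/16)·4 + (1/4)·5 + (3/16)·6 + (1/8)·7 + (1/16)·8 = 5
Expected profit = 5 − 3 = 2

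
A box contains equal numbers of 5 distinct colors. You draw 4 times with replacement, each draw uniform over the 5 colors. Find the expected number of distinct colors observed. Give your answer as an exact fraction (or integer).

369/125

Let Xⱼ=1 if type j appears at least once. P(Xⱼ=1) = 1 − ((5−1)/5)^4 = 369/625.
E[#distinct] = 5·369/625 = 369/125.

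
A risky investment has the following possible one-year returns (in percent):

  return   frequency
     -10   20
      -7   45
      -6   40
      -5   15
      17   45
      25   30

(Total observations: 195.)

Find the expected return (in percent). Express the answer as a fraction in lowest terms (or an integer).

137/39

Total = 195, so P(return=-10) = 20/195, etc.
E[X] = (4/39)·(-10) + (3/13)·(-7) + (8/39)·(-6) + (1/13)·(-5) + (3/13)·17 + (2/13)·25
     = 137/39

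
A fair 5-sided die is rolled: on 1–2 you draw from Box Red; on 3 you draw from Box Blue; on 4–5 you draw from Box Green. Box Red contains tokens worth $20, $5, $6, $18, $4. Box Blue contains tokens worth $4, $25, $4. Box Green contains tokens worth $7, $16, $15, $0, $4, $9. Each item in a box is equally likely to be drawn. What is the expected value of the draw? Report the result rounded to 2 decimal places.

$9.84

E[X | Box Red] = (20 + 5 + 6 + 18 + 4)/5 = 53/5
E[X | Box Blue] = (4 + 25 + 4)/3 = 11
E[X | Box Green] = (7 + 16 + 15 + 0 + 4 + 9)/6 = 17/2
E[X] = (2/5)·53/5 + (1/5)·11 + (2/5)·17/2 = 246/25 ≈ 9.84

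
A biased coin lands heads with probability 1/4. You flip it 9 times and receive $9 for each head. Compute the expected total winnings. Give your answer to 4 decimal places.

E[#heads] = 9·1/4 = 9/4 (linearity over flips).
E[winnings] = 9·9/4 = 81/4.
≈ 20.2500

$20.2500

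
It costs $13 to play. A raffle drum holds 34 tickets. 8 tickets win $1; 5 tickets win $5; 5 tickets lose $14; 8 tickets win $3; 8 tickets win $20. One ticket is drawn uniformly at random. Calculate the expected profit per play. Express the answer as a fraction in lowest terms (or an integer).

E[payout] = (8/34)·1 + (5/34)·5 + (5/34)·(-14) + (8/34)·3 + (8/34)·20 = 147/34
Expected profit = 147/34 − 13 = -295/34

-295/34 dollars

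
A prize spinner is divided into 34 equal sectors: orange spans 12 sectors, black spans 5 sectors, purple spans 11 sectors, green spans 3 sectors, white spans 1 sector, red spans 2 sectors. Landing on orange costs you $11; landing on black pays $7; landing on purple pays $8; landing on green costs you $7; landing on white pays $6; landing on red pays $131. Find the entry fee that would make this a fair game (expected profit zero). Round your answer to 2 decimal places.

$7.00

E[payout] = (12/34)·(-11) + (5/34)·7 + (11/34)·8 + (3/34)·(-7) + (1/34)·6 + (2/34)·131 = 7
Fair fee = E[payout] = 7 ≈ $7.00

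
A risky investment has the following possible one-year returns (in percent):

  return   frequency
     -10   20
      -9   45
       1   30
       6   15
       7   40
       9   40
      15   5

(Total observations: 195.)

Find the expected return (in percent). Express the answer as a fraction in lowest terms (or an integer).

46/39

Total = 195, so P(return=-10) = 20/195, etc.
E[X] = (4/39)·(-10) + (3/13)·(-9) + (2/13)·1 + (1/13)·6 + (8/39)·7 + (8/39)·9 + (1/39)·15
     = 46/39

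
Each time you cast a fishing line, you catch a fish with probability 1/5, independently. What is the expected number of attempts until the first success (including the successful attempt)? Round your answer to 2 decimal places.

For a geometric distribution, E[trials] = 1/p = 1/(1/5) = 5.
≈ 5.00

5.00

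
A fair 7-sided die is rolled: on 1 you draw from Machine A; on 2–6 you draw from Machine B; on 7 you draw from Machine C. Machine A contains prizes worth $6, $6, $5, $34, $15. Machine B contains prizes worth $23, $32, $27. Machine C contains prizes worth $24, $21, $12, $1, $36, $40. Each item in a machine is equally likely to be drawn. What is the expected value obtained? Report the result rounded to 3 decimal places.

E[X | Machine A] = (6 + 6 + 5 + 34 + 15)/5 = 66/5
E[X | Machine B] = (23 + 32 + 27)/3 = 82/3
E[X | Machine C] = (24 + 21 + 12 + 1 + 36 + 40)/6 = 67/3
E[X] = (1/7)·66/5 + (5/7)·82/3 + (1/7)·67/3 = 123/5 ≈ 24.600

$24.600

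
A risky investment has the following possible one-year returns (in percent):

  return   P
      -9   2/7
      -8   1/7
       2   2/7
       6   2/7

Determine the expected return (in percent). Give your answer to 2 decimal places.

E[X] = (2/7)·(-9) + (1/7)·(-8) + (2/7)·2 + (2/7)·6
     = -10/7 ≈ -1.43

-1.43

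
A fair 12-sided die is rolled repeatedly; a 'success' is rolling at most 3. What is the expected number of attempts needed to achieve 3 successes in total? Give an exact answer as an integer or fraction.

By linearity (sum of 3 independent geometric waits), E[trials] = 3/p = 3/(1/4) = 12.

12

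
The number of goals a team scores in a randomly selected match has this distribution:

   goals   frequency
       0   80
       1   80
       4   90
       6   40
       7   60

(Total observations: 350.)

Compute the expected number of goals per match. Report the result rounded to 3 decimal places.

Total = 350, so P(goals=0) = 80/350, etc.
E[X] = (8/35)·0 + (8/35)·1 + (9/35)·4 + (4/35)·6 + (6/35)·7
     = 22/7 ≈ 3.143

3.143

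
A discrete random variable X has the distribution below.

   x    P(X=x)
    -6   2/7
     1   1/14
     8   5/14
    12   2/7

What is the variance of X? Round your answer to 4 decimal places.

E[X] = (2/7)·(-6) + (1/14)·1 + (5/14)·8 + (2/7)·12 = 65/14
E[X²] = (2/7)·36 + (1/14)·1 + (5/14)·64 + (2/7)·144 = 1041/14
Var(X) = 1041/14 − (65/14)² = 10349/196 ≈ 52.8010

52.8010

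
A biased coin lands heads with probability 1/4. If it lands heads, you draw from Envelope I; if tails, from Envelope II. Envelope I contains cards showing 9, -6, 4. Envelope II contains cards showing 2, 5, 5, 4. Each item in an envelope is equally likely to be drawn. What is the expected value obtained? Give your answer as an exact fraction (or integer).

E[X | Envelope I] = (9 − 6 + 4)/3 = 7/3
E[X | Envelope II] = (2 + 5 + 5 + 4)/4 = 4
E[X] = (1/4)·7/3 + (3/4)·4 = 43/12

43/12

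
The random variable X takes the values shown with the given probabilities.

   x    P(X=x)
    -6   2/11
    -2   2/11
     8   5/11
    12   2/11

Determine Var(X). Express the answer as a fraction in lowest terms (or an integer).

E[X] = (2/11)·(-6) + (2/11)·(-2) + (5/11)·8 + (2/11)·12 = 48/11
E[X²] = (2/11)·36 + (2/11)·4 + (5/11)·64 + (2/11)·144 = 688/11
Var(X) = 688/11 − (48/11)² = 5264/121

5264/121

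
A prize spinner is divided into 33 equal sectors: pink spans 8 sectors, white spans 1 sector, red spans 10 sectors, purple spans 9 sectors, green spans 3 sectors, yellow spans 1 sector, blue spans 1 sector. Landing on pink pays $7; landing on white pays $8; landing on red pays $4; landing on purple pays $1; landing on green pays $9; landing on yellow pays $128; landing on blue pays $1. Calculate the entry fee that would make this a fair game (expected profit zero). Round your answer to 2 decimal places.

$8.15

E[payout] = (8/33)·7 + (1/33)·8 + (10/33)·4 + (9/33)·1 + (3/33)·9 + (1/33)·128 + (1/33)·1 = 269/33
Fair fee = E[payout] = 269/33 ≈ $8.15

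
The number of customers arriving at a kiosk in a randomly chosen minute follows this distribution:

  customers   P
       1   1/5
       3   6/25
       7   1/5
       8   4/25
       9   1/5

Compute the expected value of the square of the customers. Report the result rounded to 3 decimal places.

E[X²] = (1/5)·1 + (6/25)·9 + (1/5)·49 + (4/25)·64 + (1/5)·81
     = 193/5 ≈ 38.600

38.600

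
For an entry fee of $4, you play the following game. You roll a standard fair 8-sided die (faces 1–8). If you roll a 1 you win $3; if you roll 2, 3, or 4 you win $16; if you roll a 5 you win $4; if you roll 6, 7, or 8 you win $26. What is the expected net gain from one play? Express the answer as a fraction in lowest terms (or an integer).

E[payout] = (1/8)·3 + (1/8)·4 + (3/8)·16 + (3/8)·26 = 133/8
Expected profit = 133/8 − 4 = 101/8

101/8 dollars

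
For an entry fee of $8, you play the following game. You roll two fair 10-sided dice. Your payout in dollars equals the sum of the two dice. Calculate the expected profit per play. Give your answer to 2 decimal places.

Distribution of the sum of the two dice: 2 w.p. 1/100, 3 w.p. 1/50, 4 w.p. 3/100, 5 w.p. 1/25, 6 w.p. 1/20, 7 w.p. 3/50, …
E[payout] = (1/100)·2 + (1/50)·3 + (3/100)·4 + (1/25)·5 + (1/20)·6 + (3/50)·7 + (7/100)·8 + (2/25)·9 + (9/100)·10 + (1/10)·11 + (9/100)·12 + (2/25)·13 + (7/100)·14 + (3/50)·15 + (1/20)·16 + (1/25)·17 + (3/100)·18 + (1/50)·19 + (1/100)·20 = 11
Expected profit = 11 − 8 = 3 ≈ $3.00

$3.00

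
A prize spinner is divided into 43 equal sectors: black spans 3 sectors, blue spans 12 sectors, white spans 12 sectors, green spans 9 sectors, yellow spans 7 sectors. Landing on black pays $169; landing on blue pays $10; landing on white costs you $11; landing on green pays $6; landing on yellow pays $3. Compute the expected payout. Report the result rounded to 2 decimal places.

$13.26

E[payout] = (3/43)·169 + (12/43)·10 + (12/43)·(-11) + (9/43)·6 + (7/43)·3 = 570/43
≈ $13.26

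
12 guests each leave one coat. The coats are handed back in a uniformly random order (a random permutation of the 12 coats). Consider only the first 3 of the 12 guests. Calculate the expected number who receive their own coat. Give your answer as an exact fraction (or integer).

Let Xᵢ = 1 if person i gets their own coat. For each i, P(Xᵢ=1) = 1/12.
By linearity of expectation, E[X₁+…+X_3] = 3·(1/12) = 1/4.

1/4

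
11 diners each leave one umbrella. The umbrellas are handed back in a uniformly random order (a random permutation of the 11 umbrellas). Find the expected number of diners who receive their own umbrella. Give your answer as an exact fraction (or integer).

1

Let Xᵢ = 1 if person i gets their own umbrella. For each i, P(Xᵢ=1) = 1/11.
By linearity of expectation, E[X₁+…+X_11] = 11·(1/11) = 1.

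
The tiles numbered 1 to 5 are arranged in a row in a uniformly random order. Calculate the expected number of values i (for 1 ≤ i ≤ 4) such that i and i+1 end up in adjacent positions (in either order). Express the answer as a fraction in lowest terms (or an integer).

8/5

For each i ∈ {1,…,4}, let Xᵢ = 1 if i and i+1 are adjacent. P(Xᵢ=1) = 2·(5−1)!/5! = 2/5.
By linearity, E[ΣXᵢ] = (4)·(2/5) = 8/5.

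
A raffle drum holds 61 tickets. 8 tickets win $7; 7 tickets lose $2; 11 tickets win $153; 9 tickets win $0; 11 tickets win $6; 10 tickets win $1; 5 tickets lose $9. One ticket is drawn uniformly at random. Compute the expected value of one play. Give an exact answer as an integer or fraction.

1756/61 dollars

E[payout] = (8/61)·7 + (7/61)·(-2) + (11/61)·153 + (9/61)·0 + (11/61)·6 + (10/61)·1 + (5/61)·(-9) = 1756/61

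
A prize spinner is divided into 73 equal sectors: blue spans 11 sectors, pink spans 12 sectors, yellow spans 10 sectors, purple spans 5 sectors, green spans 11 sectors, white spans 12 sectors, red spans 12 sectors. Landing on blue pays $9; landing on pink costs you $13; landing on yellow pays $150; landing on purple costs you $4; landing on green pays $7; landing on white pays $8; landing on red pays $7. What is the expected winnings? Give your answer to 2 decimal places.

E[payout] = (11/73)·9 + (12/73)·(-13) + (10/73)·150 + (5/73)·(-4) + (11/73)·7 + (12/73)·8 + (12/73)·7 = 1680/73
≈ $23.01

$23.01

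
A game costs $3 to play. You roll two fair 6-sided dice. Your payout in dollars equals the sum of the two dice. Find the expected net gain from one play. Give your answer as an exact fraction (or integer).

$4

Distribution of the sum of the two dice: 2 w.p. 1/36, 3 w.p. 1/18, 4 w.p. 1/12, 5 w.p. 1/9, 6 w.p. 5/36, 7 w.p. 1/6, …
E[payout] = (1/36)·2 + (1/18)·3 + (1/12)·4 + (1/9)·5 + (5/36)·6 + (1/6)·7 + (5/36)·8 + (1/9)·9 + (1/12)·10 + (1/18)·11 + (1/36)·12 = 7
Expected profit = 7 − 3 = 4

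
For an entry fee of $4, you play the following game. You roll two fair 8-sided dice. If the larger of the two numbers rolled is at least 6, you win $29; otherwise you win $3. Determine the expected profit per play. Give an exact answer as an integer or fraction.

475/32 dollars

E[payout] = (25/64)·3 + (39/64)·29 = 603/32
Expected profit = 603/32 − 4 = 475/32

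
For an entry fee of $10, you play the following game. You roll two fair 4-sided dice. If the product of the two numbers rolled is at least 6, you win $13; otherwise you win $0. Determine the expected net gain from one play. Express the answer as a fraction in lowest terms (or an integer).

-7/2 dollars

E[payout] = (1/2)·0 + (1/2)·13 = 13/2
Expected profit = 13/2 − 10 = -7/2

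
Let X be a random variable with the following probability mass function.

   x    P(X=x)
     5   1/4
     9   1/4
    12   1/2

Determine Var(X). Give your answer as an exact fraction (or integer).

33/4

E[X] = (1/4)·5 + (1/4)·9 + (1/2)·12 = 19/2
E[X²] = (1/4)·25 + (1/4)·81 + (1/2)·144 = 197/2
Var(X) = 197/2 − (19/2)² = 33/4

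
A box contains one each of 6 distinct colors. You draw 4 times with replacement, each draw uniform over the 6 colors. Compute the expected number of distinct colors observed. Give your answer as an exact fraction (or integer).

671/216

Let Xⱼ=1 if type j appears at least once. P(Xⱼ=1) = 1 − ((6−1)/6)^4 = 671/1296.
E[#distinct] = 6·671/1296 = 671/216.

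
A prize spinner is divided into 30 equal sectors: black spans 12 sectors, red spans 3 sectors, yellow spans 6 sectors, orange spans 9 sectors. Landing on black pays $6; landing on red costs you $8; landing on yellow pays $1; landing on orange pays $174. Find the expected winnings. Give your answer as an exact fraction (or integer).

$54

E[payout] = (12/30)·6 + (3/30)·(-8) + (6/30)·1 + (9/30)·174 = 54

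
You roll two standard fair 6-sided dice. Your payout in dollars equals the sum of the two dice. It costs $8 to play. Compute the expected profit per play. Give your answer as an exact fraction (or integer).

-$1

Distribution of the sum of the two dice: 2 w.p. 1/36, 3 w.p. 1/18, 4 w.p. 1/12, 5 w.p. 1/9, 6 w.p. 5/36, 7 w.p. 1/6, …
E[payout] = (1/36)·2 + (1/18)·3 + (1/12)·4 + (1/9)·5 + (5/36)·6 + (1/6)·7 + (5/36)·8 + (1/9)·9 + (1/12)·10 + (1/18)·11 + (1/36)·12 = 7
Expected profit = 7 − 8 = -1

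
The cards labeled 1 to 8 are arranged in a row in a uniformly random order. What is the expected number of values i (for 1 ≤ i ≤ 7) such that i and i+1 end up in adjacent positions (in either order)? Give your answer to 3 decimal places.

1.750

For each i ∈ {1,…,7}, let Xᵢ = 1 if i and i+1 are adjacent. P(Xᵢ=1) = 2·(8−1)!/8! = 2/8.
By linearity, E[ΣXᵢ] = (7)·(2/8) = 7/4.
≈ 1.750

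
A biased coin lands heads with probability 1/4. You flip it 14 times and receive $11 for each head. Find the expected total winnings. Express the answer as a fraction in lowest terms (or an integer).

E[#heads] = 14·1/4 = 7/2 (linearity over flips).
E[winnings] = 11·7/2 = 77/2.

77/2 dollars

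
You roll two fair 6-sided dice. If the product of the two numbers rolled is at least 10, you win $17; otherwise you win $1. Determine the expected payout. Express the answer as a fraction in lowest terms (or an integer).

E[payout] = (17/36)·1 + (19/36)·17 = 85/9

85/9 dollars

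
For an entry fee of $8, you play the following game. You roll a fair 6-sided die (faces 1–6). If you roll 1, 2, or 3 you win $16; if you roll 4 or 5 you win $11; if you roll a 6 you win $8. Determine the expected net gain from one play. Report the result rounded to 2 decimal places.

$5.00

E[payout] = (1/6)·8 + (1/3)·11 + (1/2)·16 = 13
Expected profit = 13 − 8 = 5 ≈ $5.00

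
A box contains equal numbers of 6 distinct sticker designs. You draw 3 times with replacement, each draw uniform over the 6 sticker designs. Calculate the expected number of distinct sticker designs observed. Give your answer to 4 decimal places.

Let Xⱼ=1 if type j appears at least once. P(Xⱼ=1) = 1 − ((6−1)/6)^3 = 91/216.
E[#distinct] = 6·91/216 = 91/36.
≈ 2.5278

2.5278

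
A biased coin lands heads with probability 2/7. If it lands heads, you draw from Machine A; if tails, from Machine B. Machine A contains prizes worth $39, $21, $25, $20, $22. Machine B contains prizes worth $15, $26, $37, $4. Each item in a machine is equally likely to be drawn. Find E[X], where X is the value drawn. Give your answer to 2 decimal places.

$21.90

E[X | Machine A] = (39 + 21 + 25 + 20 + 22)/5 = 127/5
E[X | Machine B] = (15 + 26 + 37 + 4)/4 = 41/2
E[X] = (2/7)·127/5 + (5/7)·41/2 = 219/10 ≈ 21.90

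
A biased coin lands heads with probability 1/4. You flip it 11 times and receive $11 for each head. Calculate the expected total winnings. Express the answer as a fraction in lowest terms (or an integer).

121/4 dollars

E[#heads] = 11·1/4 = 11/4 (linearity over flips).
E[winnings] = 11·11/4 = 121/4.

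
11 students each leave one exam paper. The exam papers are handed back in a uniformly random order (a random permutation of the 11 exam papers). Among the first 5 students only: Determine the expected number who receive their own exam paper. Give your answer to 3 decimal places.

Let Xᵢ = 1 if person i gets their own exam paper. For each i, P(Xᵢ=1) = 1/11.
By linearity of expectation, E[X₁+…+X_5] = 5·(1/11) = 5/11.
≈ 0.455

0.455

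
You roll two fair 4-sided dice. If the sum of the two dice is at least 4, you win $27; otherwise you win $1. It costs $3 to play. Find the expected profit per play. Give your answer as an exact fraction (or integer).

E[payout] = (3/16)·1 + (13/16)·27 = 177/8
Expected profit = 177/8 − 3 = 153/8

153/8 dollars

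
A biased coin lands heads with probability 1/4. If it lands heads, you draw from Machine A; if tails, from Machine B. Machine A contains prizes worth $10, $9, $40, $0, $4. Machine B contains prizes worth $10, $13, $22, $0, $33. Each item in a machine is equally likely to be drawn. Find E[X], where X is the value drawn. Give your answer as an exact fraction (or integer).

297/20 dollars

E[X | Machine A] = (10 + 9 + 40 + 0 + 4)/5 = 63/5
E[X | Machine B] = (10 + 13 + 22 + 0 + 33)/5 = 78/5
E[X] = (1/4)·63/5 + (3/4)·78/5 = 297/20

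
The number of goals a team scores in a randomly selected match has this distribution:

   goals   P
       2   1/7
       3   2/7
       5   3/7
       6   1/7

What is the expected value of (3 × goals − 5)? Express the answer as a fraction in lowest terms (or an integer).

E[3x-5] = (1/7)·1 + (2/7)·4 + (3/7)·10 + (1/7)·13
     = 52/7

52/7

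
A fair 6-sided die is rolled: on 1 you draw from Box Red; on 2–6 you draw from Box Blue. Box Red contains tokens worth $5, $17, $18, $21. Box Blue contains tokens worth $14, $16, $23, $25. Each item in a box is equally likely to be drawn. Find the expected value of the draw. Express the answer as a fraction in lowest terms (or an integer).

E[X | Box Red] = (5 + 17 + 18 + 21)/4 = 61/4
E[X | Box Blue] = (14 + 16 + 23 + 25)/4 = 39/2
E[X] = (1/6)·61/4 + (5/6)·39/2 = 451/24

451/24 dollars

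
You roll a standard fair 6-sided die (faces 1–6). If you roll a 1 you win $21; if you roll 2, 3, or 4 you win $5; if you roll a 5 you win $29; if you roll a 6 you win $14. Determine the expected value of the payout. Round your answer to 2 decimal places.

$13.17

E[payout] = (1/2)·5 + (1/6)·14 + (1/6)·21 + (1/6)·29 = 79/6
≈ $13.17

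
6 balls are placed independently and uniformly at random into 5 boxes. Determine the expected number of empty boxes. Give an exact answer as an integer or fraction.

4096/3125

Let Xⱼ=1 if box j is empty. P(Xⱼ=1) = ((5-1)/5)^6 = 4096/15625.
By linearity, E[#empty] = 5·4096/15625 = 4096/3125.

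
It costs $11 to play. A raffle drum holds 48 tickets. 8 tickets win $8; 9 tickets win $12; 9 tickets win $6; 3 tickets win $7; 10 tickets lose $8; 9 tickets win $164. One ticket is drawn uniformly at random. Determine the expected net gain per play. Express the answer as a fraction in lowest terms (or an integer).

1115/48 dollars

E[payout] = (8/48)·8 + (9/48)·12 + (9/48)·6 + (3/48)·7 + (10/48)·(-8) + (9/48)·164 = 1643/48
Expected profit = 1643/48 − 11 = 1115/48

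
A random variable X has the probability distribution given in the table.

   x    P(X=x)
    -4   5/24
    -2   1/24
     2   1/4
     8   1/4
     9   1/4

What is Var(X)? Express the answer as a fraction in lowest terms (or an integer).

E[X] = (5/24)·(-4) + (1/24)·(-2) + (1/4)·2 + (1/4)·8 + (1/4)·9 = 23/6
E[X²] = (5/24)·16 + (1/24)·4 + (1/4)·4 + (1/4)·64 + (1/4)·81 = 163/4
Var(X) = 163/4 − (23/6)² = 469/18

469/18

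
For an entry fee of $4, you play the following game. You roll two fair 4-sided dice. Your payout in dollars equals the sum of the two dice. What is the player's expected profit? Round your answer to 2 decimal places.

Distribution of the sum of the two dice: 2 w.p. 1/16, 3 w.p. 1/8, 4 w.p. 3/16, 5 w.p. 1/4, 6 w.p. 3/16, 7 w.p. 1/8, …
E[payout] = (1/16)·2 + (1/8)·3 + (3/16)·4 + (1/4)·5 + (3/16)·6 + (1/8)·7 + (1/16)·8 = 5
Expected profit = 5 − 4 = 1 ≈ $1.00

$1.00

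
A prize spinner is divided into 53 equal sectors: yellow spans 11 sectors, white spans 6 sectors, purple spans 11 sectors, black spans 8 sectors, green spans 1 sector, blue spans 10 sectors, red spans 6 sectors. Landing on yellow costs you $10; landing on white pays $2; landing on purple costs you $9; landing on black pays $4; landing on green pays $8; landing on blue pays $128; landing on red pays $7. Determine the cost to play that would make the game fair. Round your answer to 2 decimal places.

E[payout] = (11/53)·(-10) + (6/53)·2 + (11/53)·(-9) + (8/53)·4 + (1/53)·8 + (10/53)·128 + (6/53)·7 = 1165/53
Fair fee = E[payout] = 1165/53 ≈ $21.98

$21.98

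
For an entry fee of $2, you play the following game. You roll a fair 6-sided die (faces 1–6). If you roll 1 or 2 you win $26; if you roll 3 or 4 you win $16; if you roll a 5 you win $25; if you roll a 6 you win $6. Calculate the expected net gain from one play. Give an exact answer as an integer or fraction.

103/6 dollars

E[payout] = (1/6)·6 + (1/3)·16 + (1/6)·25 + (1/3)·26 = 115/6
Expected profit = 115/6 − 2 = 103/6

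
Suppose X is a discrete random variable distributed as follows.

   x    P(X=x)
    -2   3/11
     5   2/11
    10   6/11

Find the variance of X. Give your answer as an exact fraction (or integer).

E[X] = (3/11)·(-2) + (2/11)·5 + (6/11)·10 = 64/11
E[X²] = (3/11)·4 + (2/11)·25 + (6/11)·100 = 662/11
Var(X) = 662/11 − (64/11)² = 3186/121

3186/121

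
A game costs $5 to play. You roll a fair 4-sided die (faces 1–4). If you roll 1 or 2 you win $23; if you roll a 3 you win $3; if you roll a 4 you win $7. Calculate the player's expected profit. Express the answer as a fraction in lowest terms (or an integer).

$9

E[payout] = (1/4)·3 + (1/4)·7 + (1/2)·23 = 14
Expected profit = 14 − 5 = 9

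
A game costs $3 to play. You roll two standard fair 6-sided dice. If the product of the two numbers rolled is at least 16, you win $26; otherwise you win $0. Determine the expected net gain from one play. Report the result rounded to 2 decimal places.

$4.94

E[payout] = (25/36)·0 + (11/36)·26 = 143/18
Expected profit = 143/18 − 3 = 89/18 ≈ $4.94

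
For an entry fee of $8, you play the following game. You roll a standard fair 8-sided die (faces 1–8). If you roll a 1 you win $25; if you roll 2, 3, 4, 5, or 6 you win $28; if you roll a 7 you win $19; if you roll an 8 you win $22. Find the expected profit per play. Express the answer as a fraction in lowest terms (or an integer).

E[payout] = (1/8)·19 + (1/8)·22 + (1/8)·25 + (5/8)·28 = 103/4
Expected profit = 103/4 − 8 = 71/4

71/4 dollars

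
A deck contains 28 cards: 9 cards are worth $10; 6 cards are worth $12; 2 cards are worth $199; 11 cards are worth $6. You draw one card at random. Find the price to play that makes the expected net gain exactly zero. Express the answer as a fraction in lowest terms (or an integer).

313/14 dollars

E[payout] = (9/28)·10 + (6/28)·12 + (2/28)·199 + (11/28)·6 = 313/14
Fair fee = E[payout] = 313/14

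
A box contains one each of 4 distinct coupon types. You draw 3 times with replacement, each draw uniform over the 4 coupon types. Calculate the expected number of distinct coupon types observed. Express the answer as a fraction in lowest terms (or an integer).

37/16

Let Xⱼ=1 if type j appears at least once. P(Xⱼ=1) = 1 − ((4−1)/4)^3 = 37/64.
E[#distinct] = 4·37/64 = 37/16.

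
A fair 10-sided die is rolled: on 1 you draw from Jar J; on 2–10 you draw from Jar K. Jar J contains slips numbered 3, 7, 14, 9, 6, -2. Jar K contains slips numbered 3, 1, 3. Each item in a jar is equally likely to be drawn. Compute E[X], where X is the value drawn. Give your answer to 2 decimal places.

E[X | Jar J] = (3 + 7 + 14 + 9 + 6 − 2)/6 = 37/6
E[X | Jar K] = (3 + 1 + 3)/3 = 7/3
E[X] = (1/10)·37/6 + (9/10)·7/3 = 163/60 ≈ 2.72

2.72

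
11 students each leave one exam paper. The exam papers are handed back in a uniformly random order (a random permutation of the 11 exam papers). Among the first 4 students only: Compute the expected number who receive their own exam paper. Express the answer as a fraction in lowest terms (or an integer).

Let Xᵢ = 1 if person i gets their own exam paper. For each i, P(Xᵢ=1) = 1/11.
By linearity of expectation, E[X₁+…+X_4] = 4·(1/11) = 4/11.

4/11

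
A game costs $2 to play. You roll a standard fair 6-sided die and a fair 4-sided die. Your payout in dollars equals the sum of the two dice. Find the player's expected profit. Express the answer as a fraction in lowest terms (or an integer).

$4

Distribution of the sum of the two dice: 2 w.p. 1/24, 3 w.p. 1/12, 4 w.p. 1/8, 5 w.p. 1/6, 6 w.p. 1/6, 7 w.p. 1/6, …
E[payout] = (1/24)·2 + (1/12)·3 + (1/8)·4 + (1/6)·5 + (1/6)·6 + (1/6)·7 + (1/8)·8 + (1/12)·9 + (1/24)·10 = 6
Expected profit = 6 − 2 = 4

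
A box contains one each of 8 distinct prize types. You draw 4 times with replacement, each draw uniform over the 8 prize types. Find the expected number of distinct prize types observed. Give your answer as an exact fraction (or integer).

Let Xⱼ=1 if type j appears at least once. P(Xⱼ=1) = 1 − ((8−1)/8)^4 = 1695/4096.
E[#distinct] = 8·1695/4096 = 1695/512.

1695/512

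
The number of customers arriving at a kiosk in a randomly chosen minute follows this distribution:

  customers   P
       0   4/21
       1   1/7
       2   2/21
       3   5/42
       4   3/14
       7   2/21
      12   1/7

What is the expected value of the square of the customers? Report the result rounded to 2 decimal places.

E[X²] = (4/21)·0 + (1/7)·1 + (2/21)·4 + (5/42)·9 + (3/14)·16 + (2/21)·49 + (1/7)·144
     = 1271/42 ≈ 30.26

30.26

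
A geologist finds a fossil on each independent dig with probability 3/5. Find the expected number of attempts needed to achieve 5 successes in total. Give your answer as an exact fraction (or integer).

25/3

By linearity (sum of 5 independent geometric waits), E[trials] = 5/p = 5/(3/5) = 25/3.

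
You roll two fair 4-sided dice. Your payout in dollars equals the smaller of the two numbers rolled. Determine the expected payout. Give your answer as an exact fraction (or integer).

15/8 dollars

Distribution of the smaller of the two numbers rolled: 1 w.p. 7/16, 2 w.p. 5/16, 3 w.p. 3/16, 4 w.p. 1/16
E[payout] = (7/16)·1 + (5/16)·2 + (3/16)·3 + (1/16)·4 = 15/8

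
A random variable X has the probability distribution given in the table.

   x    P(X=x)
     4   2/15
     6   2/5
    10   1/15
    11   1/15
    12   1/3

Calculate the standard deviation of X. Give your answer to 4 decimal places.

3.1340

E[X] = 25/3, E[X²] = 1189/15
Var(X) = E[X²] − (E[X])² = 1189/15 − 625/9 = 442/45
SD(X) = √(442/45) ≈ 3.1340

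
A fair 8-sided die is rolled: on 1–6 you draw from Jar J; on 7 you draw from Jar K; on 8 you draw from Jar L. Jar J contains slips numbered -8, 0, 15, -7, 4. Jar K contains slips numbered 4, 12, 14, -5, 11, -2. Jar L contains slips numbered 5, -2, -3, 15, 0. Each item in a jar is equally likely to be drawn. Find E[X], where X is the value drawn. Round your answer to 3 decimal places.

1.683

E[X | Jar J] = (-8 + 0 + 15 − 7 + 4)/5 = 4/5
E[X | Jar K] = (4 + 12 + 14 − 5 + 11 − 2)/6 = 17/3
E[X | Jar L] = (5 − 2 − 3 + 15 + 0)/5 = 3
E[X] = (3/4)·4/5 + (1/8)·17/3 + (1/8)·3 = 101/60 ≈ 1.683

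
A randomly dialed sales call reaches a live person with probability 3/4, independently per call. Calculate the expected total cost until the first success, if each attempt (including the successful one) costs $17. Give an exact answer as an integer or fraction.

E[#attempts] = 1/p = 4/3; E[cost] = 17·4/3 = 68/3.

68/3 dollars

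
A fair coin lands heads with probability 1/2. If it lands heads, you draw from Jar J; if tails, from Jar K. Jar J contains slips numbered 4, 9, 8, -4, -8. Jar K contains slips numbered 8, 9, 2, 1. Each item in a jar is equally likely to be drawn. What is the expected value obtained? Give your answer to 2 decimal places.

E[X | Jar J] = (4 + 9 + 8 − 4 − 8)/5 = 9/5
E[X | Jar K] = (8 + 9 + 2 + 1)/4 = 5
E[X] = (1/2)·9/5 + (1/2)·5 = 17/5 ≈ 3.40

3.40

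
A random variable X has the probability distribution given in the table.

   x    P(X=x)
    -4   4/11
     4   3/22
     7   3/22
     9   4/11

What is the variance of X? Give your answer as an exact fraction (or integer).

E[X] = (4/11)·(-4) + (3/22)·4 + (3/22)·7 + (4/11)·9 = 73/22
E[X²] = (4/11)·16 + (3/22)·16 + (3/22)·49 + (4/11)·81 = 971/22
Var(X) = 971/22 − (73/22)² = 16033/484

16033/484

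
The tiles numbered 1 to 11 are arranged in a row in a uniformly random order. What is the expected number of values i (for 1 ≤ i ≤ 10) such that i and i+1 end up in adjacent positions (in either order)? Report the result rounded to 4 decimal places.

1.8182

For each i ∈ {1,…,10}, let Xᵢ = 1 if i and i+1 are adjacent. P(Xᵢ=1) = 2·(11−1)!/11! = 2/11.
By linearity, E[ΣXᵢ] = (10)·(2/11) = 20/11.
≈ 1.8182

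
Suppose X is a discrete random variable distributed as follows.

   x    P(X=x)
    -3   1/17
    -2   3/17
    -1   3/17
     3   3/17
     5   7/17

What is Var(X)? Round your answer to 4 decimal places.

E[X] = (1/17)·(-3) + (3/17)·(-2) + (3/17)·(-1) + (3/17)·3 + (7/17)·5 = 32/17
E[X²] = (1/17)·9 + (3/17)·4 + (3/17)·1 + (3/17)·9 + (7/17)·25 = 226/17
Var(X) = 226/17 − (32/17)² = 2818/289 ≈ 9.7509

9.7509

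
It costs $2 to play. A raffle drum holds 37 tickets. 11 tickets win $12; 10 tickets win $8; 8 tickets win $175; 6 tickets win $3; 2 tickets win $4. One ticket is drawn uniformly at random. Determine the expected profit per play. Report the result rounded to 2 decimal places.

E[payout] = (11/37)·12 + (10/37)·8 + (8/37)·175 + (6/37)·3 + (2/37)·4 = 1638/37
Expected profit = 1638/37 − 2 = 1564/37 ≈ $42.27

$42.27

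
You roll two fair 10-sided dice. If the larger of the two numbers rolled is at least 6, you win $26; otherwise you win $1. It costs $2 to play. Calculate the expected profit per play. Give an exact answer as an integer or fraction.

71/4 dollars

E[payout] = (1/4)·1 + (3/4)·26 = 79/4
Expected profit = 79/4 − 2 = 71/4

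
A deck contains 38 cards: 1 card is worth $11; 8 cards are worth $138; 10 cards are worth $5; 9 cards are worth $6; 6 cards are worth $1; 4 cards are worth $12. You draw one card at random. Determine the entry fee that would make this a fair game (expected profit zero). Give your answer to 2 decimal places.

$33.50

E[payout] = (1/38)·11 + (8/38)·138 + (10/38)·5 + (9/38)·6 + (6/38)·1 + (4/38)·12 = 67/2
Fair fee = E[payout] = 67/2 ≈ $33.50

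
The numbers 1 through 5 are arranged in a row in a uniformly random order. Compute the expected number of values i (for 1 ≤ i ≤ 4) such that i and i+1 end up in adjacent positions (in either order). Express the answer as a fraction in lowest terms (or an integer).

For each i ∈ {1,…,4}, let Xᵢ = 1 if i and i+1 are adjacent. P(Xᵢ=1) = 2·(5−1)!/5! = 2/5.
By linearity, E[ΣXᵢ] = (4)·(2/5) = 8/5.

8/5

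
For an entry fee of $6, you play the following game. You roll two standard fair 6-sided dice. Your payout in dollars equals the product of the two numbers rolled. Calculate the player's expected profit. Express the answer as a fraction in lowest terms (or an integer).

Distribution of the product of the two numbers rolled: 1 w.p. 1/36, 2 w.p. 1/18, 3 w.p. 1/18, 4 w.p. 1/12, 5 w.p. 1/18, 6 w.p. 1/9, …
E[payout] = (1/36)·1 + (1/18)·2 + (1/18)·3 + (1/12)·4 + (1/18)·5 + (1/9)·6 + (1/18)·8 + (1/36)·9 + (1/18)·10 + (1/9)·12 + (1/18)·15 + (1/36)·16 + (1/18)·18 + (1/18)·20 + (1/18)·24 + (1/36)·25 + (1/18)·30 + (1/36)·36 = 49/4
Expected profit = 49/4 − 6 = 25/4

25/4 dollars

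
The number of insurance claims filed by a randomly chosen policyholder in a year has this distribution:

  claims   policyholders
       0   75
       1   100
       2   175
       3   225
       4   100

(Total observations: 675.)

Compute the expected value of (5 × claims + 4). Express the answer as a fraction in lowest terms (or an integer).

Total = 675, so P(claims=0) = 75/675, etc.
E[5x+4] = (1/9)·4 + (4/27)·9 + (7/27)·14 + (1/3)·19 + (4/27)·24
     = 413/27

413/27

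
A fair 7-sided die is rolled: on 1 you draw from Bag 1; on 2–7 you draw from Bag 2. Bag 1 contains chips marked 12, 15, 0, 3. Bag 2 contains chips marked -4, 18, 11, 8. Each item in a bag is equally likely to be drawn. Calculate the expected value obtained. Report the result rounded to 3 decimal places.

8.143

E[X | Bag 1] = (12 + 15 + 0 + 3)/4 = 15/2
E[X | Bag 2] = (-4 + 18 + 11 + 8)/4 = 33/4
E[X] = (1/7)·15/2 + (6/7)·33/4 = 57/7 ≈ 8.143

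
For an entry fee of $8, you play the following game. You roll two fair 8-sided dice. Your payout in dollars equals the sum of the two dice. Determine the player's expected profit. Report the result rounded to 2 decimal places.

Distribution of the sum of the two dice: 2 w.p. 1/64, 3 w.p. 1/32, 4 w.p. 3/64, 5 w.p. 1/16, 6 w.p. 5/64, 7 w.p. 3/32, …
E[payout] = (1/64)·2 + (1/32)·3 + (3/64)·4 + (1/16)·5 + (5/64)·6 + (3/32)·7 + (7/64)·8 + (1/8)·9 + (7/64)·10 + (3/32)·11 + (5/64)·12 + (1/16)·13 + (3/64)·14 + (1/32)·15 + (1/64)·16 = 9
Expected profit = 9 − 8 = 1 ≈ $1.00

$1.00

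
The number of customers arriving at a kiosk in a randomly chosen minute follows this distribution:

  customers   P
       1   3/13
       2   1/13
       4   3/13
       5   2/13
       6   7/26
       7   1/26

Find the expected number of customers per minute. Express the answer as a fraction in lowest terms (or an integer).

E[X] = (3/13)·1 + (1/13)·2 + (3/13)·4 + (2/13)·5 + (7/26)·6 + (1/26)·7
     = 103/26

103/26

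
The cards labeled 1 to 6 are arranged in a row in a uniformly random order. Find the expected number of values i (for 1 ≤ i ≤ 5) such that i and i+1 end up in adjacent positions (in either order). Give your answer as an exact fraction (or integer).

For each i ∈ {1,…,5}, let Xᵢ = 1 if i and i+1 are adjacent. P(Xᵢ=1) = 2·(6−1)!/6! = 2/6.
By linearity, E[ΣXᵢ] = (5)·(2/6) = 5/3.

5/3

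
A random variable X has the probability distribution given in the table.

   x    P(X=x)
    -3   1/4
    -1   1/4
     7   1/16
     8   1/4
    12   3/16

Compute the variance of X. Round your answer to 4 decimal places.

E[X] = (1/4)·(-3) + (1/4)·(-1) + (1/16)·7 + (1/4)·8 + (3/16)·12 = 59/16
E[X²] = (1/4)·9 + (1/4)·1 + (1/16)·49 + (1/4)·64 + (3/16)·144 = 777/16
Var(X) = 777/16 − (59/16)² = 8951/256 ≈ 34.9648

34.9648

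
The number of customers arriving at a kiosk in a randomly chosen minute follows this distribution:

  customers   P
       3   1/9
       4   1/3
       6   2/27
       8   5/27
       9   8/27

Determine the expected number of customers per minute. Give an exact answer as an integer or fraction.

E[X] = (1/9)·3 + (1/3)·4 + (2/27)·6 + (5/27)·8 + (8/27)·9
     = 169/27

169/27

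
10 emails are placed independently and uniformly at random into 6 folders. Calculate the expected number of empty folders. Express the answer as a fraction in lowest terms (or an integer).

Let Xⱼ=1 if folder j is empty. P(Xⱼ=1) = ((6-1)/6)^10 = 9765625/60466176.
By linearity, E[#empty] = 6·9765625/60466176 = 9765625/10077696.

9765625/10077696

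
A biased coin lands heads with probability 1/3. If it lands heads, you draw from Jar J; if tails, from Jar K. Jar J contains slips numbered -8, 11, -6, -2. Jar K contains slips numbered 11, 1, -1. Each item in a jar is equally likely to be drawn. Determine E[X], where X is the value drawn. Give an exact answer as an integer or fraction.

73/36

E[X | Jar J] = (-8 + 11 − 6 − 2)/4 = -5/4
E[X | Jar K] = (11 + 1 − 1)/3 = 11/3
E[X] = (1/3)·(-5/4) + (2/3)·11/3 = 73/36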